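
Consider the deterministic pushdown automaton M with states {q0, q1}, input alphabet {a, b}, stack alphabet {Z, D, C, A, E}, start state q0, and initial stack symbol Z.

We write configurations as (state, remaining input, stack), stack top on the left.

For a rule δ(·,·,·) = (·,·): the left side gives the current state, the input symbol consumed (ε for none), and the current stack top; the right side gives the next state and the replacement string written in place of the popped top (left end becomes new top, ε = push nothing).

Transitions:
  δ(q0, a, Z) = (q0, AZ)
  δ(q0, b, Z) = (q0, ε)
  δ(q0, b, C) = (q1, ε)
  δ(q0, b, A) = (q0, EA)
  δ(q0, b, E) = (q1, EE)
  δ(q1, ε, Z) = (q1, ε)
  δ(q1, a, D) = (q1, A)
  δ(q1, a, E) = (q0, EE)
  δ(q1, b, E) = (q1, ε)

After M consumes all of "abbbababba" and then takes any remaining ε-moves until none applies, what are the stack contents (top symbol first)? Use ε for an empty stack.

(q0, abbbababba, Z)
  read a, top Z: go to q0, push AZ → (q0, bbbababba, AZ)
  read b, top A: go to q0, push EA → (q0, bbababba, EAZ)
  read b, top E: go to q1, push EE → (q1, bababba, EEAZ)
  read b, top E: go to q1, push ε → (q1, ababba, EAZ)
  read a, top E: go to q0, push EE → (q0, babba, EEAZ)
  read b, top E: go to q1, push EE → (q1, abba, EEEAZ)
  read a, top E: go to q0, push EE → (q0, bba, EEEEAZ)
  read b, top E: go to q1, push EE → (q1, ba, EEEEEAZ)
  read b, top E: go to q1, push ε → (q1, a, EEEEAZ)
  read a, top E: go to q0, push EE → (q0, ε, EEEEEAZ)
All input consumed in state q0 with stack EEEEEAZ.

EEEEEAZ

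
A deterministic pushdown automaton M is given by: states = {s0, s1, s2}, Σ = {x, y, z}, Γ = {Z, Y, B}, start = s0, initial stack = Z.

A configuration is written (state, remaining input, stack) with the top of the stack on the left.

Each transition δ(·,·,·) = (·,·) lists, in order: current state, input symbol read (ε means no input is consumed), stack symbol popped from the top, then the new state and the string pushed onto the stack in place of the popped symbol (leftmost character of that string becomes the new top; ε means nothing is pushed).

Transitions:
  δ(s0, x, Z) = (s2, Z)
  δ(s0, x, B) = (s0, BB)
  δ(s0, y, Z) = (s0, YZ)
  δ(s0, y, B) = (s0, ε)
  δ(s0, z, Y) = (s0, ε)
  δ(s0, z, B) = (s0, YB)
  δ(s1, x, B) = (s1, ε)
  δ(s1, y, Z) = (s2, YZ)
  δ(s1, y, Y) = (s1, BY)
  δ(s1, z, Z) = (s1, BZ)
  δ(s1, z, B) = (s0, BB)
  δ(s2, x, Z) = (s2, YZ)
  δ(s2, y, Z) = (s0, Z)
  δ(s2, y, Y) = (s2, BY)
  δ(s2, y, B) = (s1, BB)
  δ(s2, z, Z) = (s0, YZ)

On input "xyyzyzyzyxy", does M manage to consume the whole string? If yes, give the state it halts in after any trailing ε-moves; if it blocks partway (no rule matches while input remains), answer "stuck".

(s0, xyyzyzyzyxy, Z)
  read x, top Z: go to s2, push Z → (s2, yyzyzyzyxy, Z)
  read y, top Z: go to s0, push Z → (s0, yzyzyzyxy, Z)
  read y, top Z: go to s0, push YZ → (s0, zyzyzyxy, YZ)
  read z, top Y: go to s0, push ε → (s0, yzyzyxy, Z)
  read y, top Z: go to s0, push YZ → (s0, zyzyxy, YZ)
  read z, top Y: go to s0, push ε → (s0, yzyxy, Z)
  read y, top Z: go to s0, push YZ → (s0, zyxy, YZ)
  read z, top Y: go to s0, push ε → (s0, yxy, Z)
  read y, top Z: go to s0, push YZ → (s0, xy, YZ)
No transition for (s0, x, top Y); M blocks with input xy remaining.

stuck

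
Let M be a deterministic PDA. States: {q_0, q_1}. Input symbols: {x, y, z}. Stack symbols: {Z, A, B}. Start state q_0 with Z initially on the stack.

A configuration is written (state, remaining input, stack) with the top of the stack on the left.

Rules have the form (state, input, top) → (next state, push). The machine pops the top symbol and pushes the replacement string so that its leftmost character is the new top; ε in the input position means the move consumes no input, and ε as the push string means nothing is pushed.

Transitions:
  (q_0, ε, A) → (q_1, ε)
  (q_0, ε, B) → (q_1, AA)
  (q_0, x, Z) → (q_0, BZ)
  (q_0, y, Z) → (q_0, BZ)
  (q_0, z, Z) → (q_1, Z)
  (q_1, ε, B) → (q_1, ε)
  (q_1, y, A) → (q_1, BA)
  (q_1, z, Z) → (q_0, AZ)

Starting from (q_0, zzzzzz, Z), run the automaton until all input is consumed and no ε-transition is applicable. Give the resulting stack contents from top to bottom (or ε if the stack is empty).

(q_0, zzzzzz, Z)
  read z, top Z: go to q_1, push Z → (q_1, zzzzz, Z)
  read z, top Z: go to q_0, push AZ → (q_0, zzzz, AZ)
  ε-move, top A: go to q_1, push ε → (q_1, zzzz, Z)
  read z, top Z: go to q_0, push AZ → (q_0, zzz, AZ)
  ε-move, top A: go to q_1, push ε → (q_1, zzz, Z)
  read z, top Z: go to q_0, push AZ → (q_0, zz, AZ)
  ε-move, top A: go to q_1, push ε → (q_1, zz, Z)
  read z, top Z: go to q_0, push AZ → (q_0, z, AZ)
  ε-move, top A: go to q_1, push ε → (q_1, z, Z)
  read z, top Z: go to q_0, push AZ → (q_0, ε, AZ)
  ε-move, top A: go to q_1, push ε → (q_1, ε, Z)
All input consumed in state q_1 with stack Z.

Z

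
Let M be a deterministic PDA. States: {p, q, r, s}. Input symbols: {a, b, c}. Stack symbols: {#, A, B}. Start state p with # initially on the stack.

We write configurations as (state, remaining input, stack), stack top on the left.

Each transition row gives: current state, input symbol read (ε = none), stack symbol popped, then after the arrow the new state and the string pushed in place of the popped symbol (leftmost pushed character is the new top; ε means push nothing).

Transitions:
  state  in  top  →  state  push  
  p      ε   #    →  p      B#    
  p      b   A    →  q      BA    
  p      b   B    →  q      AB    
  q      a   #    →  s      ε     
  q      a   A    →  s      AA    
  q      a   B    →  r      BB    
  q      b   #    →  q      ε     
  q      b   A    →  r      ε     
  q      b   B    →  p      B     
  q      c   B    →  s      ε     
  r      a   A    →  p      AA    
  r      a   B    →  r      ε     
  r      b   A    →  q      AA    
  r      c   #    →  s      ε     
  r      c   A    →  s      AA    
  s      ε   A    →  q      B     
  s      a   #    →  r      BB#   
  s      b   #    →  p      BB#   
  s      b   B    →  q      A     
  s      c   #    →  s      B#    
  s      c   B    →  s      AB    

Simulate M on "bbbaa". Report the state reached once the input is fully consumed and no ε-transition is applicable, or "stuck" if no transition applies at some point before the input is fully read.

stuck

(p, bbbaa, #)
  ε-move, top #: go to p, push B# → (p, bbbaa, B#)
  read b, top B: go to q, push AB → (q, bbaa, AB#)
  read b, top A: go to r, push ε → (r, baa, B#)
No transition for (r, b, top B); M blocks with input baa remaining.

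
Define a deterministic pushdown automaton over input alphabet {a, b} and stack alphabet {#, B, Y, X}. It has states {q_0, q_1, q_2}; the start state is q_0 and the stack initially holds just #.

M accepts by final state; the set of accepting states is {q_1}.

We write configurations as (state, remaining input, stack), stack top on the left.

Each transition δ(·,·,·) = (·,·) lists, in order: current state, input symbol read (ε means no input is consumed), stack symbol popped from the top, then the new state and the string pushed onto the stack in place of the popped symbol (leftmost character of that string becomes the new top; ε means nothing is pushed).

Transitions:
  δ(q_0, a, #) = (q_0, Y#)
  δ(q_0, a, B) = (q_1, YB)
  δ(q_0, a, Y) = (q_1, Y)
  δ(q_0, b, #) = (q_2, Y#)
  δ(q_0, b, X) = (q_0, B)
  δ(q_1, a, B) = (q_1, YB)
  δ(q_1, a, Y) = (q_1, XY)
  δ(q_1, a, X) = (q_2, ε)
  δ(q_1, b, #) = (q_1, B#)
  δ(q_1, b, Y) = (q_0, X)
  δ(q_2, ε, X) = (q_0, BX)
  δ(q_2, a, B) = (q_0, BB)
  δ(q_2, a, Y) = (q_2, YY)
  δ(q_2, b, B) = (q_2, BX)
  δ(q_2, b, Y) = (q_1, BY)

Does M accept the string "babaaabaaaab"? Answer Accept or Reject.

(q_0, babaaabaaaab, #) ⊢ (q_2, abaaabaaaab, Y#) ⊢ (q_2, baaabaaaab, YY#) ⊢ (q_1, aaabaaaab, BYY#) ⊢ (q_1, aabaaaab, YBYY#) ⊢ (q_1, abaaaab, XYBYY#) ⊢ (q_2, baaaab, YBYY#) ⊢ (q_1, aaaab, BYBYY#) ⊢ (q_1, aaab, YBYBYY#) ⊢ (q_1, aab, XYBYBYY#) ⊢ (q_2, ab, YBYBYY#) ⊢ (q_2, b, YYBYBYY#) ⊢ (q_1, ε, BYYBYBYY#)
All input consumed; state q_1 ∈ F.

Accept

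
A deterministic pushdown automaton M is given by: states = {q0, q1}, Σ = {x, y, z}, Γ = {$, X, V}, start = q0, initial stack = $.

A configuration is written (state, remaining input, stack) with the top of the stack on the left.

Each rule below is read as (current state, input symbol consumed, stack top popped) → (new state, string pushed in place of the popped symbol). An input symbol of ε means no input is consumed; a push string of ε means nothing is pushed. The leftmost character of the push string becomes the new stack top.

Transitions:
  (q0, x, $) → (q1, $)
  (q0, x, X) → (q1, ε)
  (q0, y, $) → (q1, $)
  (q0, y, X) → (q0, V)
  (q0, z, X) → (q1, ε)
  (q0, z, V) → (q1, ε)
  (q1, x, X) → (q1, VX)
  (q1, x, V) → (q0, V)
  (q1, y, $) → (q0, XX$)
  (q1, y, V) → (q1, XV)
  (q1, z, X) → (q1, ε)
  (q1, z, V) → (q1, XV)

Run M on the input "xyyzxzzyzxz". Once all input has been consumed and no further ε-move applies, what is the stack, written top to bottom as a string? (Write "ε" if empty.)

(q0, xyyzxzzyzxz, $) ⊢ (q1, yyzxzzyzxz, $) ⊢ (q0, yzxzzyzxz, XX$) ⊢ (q0, zxzzyzxz, VX$) ⊢ (q1, xzzyzxz, X$) ⊢ (q1, zzyzxz, VX$) ⊢ (q1, zyzxz, XVX$) ⊢ (q1, yzxz, VX$) ⊢ (q1, zxz, XVX$) ⊢ (q1, xz, VX$) ⊢ (q0, z, VX$) ⊢ (q1, ε, X$)
All input consumed in state q1 with stack X$.

X$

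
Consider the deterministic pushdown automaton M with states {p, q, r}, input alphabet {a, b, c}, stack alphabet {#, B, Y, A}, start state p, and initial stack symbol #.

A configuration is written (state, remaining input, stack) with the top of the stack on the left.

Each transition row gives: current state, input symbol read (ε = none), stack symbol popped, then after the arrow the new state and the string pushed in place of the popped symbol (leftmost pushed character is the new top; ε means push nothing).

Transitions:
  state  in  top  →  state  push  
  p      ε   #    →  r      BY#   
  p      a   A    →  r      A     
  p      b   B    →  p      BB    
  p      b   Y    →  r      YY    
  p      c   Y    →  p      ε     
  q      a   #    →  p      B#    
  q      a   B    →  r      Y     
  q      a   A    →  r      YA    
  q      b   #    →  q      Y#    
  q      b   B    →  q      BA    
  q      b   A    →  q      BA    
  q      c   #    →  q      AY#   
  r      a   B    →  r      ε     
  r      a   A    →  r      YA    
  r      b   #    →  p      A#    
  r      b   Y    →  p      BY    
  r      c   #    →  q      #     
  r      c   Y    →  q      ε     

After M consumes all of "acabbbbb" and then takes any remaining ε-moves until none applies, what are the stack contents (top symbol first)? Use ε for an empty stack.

BBBBBB#

(p, acabbbbb, #) ⊢ (r, acabbbbb, BY#) ⊢ (r, cabbbbb, Y#) ⊢ (q, abbbbb, #) ⊢ (p, bbbbb, B#) ⊢ (p, bbbb, BB#) ⊢ (p, bbb, BBB#) ⊢ (p, bb, BBBB#) ⊢ (p, b, BBBBB#) ⊢ (p, ε, BBBBBB#)
All input consumed in state p with stack BBBBBB#.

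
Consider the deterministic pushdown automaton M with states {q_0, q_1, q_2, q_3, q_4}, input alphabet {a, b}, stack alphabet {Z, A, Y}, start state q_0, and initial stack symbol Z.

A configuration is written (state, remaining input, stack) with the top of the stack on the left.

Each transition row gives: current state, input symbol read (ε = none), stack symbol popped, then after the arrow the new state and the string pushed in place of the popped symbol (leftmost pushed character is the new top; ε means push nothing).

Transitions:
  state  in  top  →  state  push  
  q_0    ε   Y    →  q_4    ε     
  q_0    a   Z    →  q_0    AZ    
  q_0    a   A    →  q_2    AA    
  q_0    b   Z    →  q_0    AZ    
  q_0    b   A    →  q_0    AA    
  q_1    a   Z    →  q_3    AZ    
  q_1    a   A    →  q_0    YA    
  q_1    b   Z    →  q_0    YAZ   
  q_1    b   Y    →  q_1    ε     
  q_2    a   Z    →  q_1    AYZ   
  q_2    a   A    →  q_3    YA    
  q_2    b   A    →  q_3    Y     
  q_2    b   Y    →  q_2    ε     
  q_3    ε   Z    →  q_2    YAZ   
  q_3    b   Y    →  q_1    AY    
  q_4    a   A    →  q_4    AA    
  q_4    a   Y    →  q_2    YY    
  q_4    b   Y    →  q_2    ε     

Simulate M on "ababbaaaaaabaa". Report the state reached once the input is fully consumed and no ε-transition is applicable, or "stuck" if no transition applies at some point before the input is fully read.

stuck

(q_0, ababbaaaaaabaa, Z) ⊢ (q_0, babbaaaaaabaa, AZ) ⊢ (q_0, abbaaaaaabaa, AAZ) ⊢ (q_2, bbaaaaaabaa, AAAZ) ⊢ (q_3, baaaaaabaa, YAAZ) ⊢ (q_1, aaaaaabaa, AYAAZ) ⊢ (q_0, aaaaabaa, YAYAAZ) ⊢ (q_4, aaaaabaa, AYAAZ) ⊢ (q_4, aaaabaa, AAYAAZ) ⊢ (q_4, aaabaa, AAAYAAZ) ⊢ (q_4, aabaa, AAAAYAAZ) ⊢ (q_4, abaa, AAAAAYAAZ) ⊢ (q_4, baa, AAAAAAYAAZ)
No transition for (q_4, b, top A); M blocks with input baa remaining.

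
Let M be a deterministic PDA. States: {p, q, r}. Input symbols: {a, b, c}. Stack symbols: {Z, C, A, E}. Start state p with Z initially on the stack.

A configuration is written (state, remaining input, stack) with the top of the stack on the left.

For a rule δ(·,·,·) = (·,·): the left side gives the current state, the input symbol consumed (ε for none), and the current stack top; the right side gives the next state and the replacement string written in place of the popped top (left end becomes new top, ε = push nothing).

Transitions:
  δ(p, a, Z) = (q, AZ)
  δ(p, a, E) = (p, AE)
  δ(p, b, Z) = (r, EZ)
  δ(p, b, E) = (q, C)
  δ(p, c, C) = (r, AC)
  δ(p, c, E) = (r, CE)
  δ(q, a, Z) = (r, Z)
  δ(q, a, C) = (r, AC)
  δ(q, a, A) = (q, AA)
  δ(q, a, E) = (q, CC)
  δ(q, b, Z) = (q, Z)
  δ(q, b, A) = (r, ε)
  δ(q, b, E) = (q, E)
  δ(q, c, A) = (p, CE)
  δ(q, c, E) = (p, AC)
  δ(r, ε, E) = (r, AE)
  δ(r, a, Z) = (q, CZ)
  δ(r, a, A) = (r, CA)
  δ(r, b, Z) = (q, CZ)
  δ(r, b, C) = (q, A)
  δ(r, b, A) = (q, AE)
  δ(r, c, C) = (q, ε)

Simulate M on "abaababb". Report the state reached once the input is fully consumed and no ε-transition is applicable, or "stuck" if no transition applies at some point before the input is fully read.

(p, abaababb, Z) ⊢ (q, baababb, AZ) ⊢ (r, aababb, Z) ⊢ (q, ababb, CZ) ⊢ (r, babb, ACZ) ⊢ (q, abb, AECZ) ⊢ (q, bb, AAECZ) ⊢ (r, b, AECZ) ⊢ (q, ε, AEECZ)
All input consumed; M is in state q.

q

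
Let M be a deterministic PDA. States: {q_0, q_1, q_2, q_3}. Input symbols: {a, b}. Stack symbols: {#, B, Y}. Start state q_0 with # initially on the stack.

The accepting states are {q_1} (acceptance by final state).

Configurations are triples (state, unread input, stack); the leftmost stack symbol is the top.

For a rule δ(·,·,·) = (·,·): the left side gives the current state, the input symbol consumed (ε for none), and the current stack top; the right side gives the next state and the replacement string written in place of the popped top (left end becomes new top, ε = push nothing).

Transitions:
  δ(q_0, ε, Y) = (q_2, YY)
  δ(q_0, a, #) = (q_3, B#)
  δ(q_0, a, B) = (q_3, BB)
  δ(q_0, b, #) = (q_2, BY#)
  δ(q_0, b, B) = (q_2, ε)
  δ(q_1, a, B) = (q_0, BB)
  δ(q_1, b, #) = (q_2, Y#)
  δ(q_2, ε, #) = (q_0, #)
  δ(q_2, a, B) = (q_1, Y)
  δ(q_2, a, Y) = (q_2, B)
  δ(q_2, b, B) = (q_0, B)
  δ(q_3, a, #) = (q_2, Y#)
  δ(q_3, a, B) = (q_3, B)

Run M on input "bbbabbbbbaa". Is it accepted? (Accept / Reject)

(q_0, bbbabbbbbaa, #)
  read b, top #: go to q_2, push BY# → (q_2, bbabbbbbaa, BY#)
  read b, top B: go to q_0, push B → (q_0, babbbbbaa, BY#)
  read b, top B: go to q_2, push ε → (q_2, abbbbbaa, Y#)
  read a, top Y: go to q_2, push B → (q_2, bbbbbaa, B#)
  read b, top B: go to q_0, push B → (q_0, bbbbaa, B#)
  read b, top B: go to q_2, push ε → (q_2, bbbaa, #)
  ε-move, top #: go to q_0, push # → (q_0, bbbaa, #)
  read b, top #: go to q_2, push BY# → (q_2, bbaa, BY#)
  read b, top B: go to q_0, push B → (q_0, baa, BY#)
  read b, top B: go to q_2, push ε → (q_2, aa, Y#)
  read a, top Y: go to q_2, push B → (q_2, a, B#)
  read a, top B: go to q_1, push Y → (q_1, ε, Y#)
All input consumed; state q_1 ∈ F.

Accept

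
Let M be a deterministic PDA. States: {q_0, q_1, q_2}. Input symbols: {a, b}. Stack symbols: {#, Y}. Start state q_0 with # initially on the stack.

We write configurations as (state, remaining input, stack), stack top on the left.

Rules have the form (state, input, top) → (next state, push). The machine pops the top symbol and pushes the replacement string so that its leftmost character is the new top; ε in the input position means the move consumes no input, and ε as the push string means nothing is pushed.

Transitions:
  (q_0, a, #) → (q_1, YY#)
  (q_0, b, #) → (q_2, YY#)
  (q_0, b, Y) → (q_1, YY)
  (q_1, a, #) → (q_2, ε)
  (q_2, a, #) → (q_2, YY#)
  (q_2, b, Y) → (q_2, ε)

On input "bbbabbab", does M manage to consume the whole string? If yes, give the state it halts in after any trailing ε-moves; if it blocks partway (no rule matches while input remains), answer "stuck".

(q_0, bbbabbab, #) ⊢ (q_2, bbabbab, YY#) ⊢ (q_2, babbab, Y#) ⊢ (q_2, abbab, #) ⊢ (q_2, bbab, YY#) ⊢ (q_2, bab, Y#) ⊢ (q_2, ab, #) ⊢ (q_2, b, YY#) ⊢ (q_2, ε, Y#)
All input consumed; M is in state q_2.

q_2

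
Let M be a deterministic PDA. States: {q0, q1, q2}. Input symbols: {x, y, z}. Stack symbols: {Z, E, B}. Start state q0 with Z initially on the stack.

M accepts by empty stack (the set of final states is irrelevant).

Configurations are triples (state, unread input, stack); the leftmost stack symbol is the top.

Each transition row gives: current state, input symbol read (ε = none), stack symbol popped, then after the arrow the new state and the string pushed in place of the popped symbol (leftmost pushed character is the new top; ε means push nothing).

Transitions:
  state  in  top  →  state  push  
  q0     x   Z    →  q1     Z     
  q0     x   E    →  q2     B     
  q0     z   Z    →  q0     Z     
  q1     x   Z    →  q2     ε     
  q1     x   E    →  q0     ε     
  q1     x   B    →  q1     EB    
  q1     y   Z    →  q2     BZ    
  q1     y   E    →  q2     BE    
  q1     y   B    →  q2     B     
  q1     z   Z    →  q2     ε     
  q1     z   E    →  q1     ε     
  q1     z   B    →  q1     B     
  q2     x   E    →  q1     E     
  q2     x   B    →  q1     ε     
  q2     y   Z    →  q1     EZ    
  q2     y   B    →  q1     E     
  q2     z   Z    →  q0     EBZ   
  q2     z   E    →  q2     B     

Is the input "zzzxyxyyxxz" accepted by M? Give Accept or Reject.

(q0, zzzxyxyyxxz, Z)
  read z, top Z: go to q0, push Z → (q0, zzxyxyyxxz, Z)
  read z, top Z: go to q0, push Z → (q0, zxyxyyxxz, Z)
  read z, top Z: go to q0, push Z → (q0, xyxyyxxz, Z)
  read x, top Z: go to q1, push Z → (q1, yxyyxxz, Z)
  read y, top Z: go to q2, push BZ → (q2, xyyxxz, BZ)
  read x, top B: go to q1, push ε → (q1, yyxxz, Z)
  read y, top Z: go to q2, push BZ → (q2, yxxz, BZ)
  read y, top B: go to q1, push E → (q1, xxz, EZ)
  read x, top E: go to q0, push ε → (q0, xz, Z)
  read x, top Z: go to q1, push Z → (q1, z, Z)
  read z, top Z: go to q2, push ε → (q2, ε, ε)
All input consumed and the stack is empty.

Accept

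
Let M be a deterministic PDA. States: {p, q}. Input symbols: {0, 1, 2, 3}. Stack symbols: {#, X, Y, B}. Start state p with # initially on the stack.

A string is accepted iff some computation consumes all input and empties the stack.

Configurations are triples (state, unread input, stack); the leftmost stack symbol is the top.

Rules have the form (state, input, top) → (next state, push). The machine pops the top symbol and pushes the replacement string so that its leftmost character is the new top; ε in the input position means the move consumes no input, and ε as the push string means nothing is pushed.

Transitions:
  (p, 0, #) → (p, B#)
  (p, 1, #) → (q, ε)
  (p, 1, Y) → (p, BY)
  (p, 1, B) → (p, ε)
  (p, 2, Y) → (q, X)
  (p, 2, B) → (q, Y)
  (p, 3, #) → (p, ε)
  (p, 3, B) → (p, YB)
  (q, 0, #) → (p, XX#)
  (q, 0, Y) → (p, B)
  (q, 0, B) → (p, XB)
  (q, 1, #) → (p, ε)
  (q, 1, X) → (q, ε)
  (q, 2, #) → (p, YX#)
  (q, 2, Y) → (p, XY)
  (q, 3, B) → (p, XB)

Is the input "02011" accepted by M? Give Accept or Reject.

(p, 02011, #)
  read 0, top #: go to p, push B# → (p, 2011, B#)
  read 2, top B: go to q, push Y → (q, 011, Y#)
  read 0, top Y: go to p, push B → (p, 11, B#)
  read 1, top B: go to p, push ε → (p, 1, #)
  read 1, top #: go to q, push ε → (q, ε, ε)
All input consumed and the stack is empty.

Accept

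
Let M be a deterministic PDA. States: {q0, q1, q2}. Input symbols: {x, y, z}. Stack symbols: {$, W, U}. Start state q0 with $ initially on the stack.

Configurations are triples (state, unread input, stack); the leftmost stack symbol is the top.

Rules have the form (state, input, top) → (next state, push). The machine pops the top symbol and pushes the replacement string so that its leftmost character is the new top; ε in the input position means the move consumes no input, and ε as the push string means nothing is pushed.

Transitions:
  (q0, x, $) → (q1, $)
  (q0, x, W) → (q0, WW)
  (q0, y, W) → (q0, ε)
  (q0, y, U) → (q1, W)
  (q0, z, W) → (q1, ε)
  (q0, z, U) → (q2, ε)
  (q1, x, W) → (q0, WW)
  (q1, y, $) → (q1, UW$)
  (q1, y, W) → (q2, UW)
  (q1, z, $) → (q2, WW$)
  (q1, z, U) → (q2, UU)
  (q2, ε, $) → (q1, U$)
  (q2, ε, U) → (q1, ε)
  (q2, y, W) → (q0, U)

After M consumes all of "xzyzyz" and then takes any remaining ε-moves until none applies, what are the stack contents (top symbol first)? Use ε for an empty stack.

(q0, xzyzyz, $) ⊢ (q1, zyzyz, $) ⊢ (q2, yzyz, WW$) ⊢ (q0, zyz, UW$) ⊢ (q2, yz, W$) ⊢ (q0, z, U$) ⊢ (q2, ε, $) ⊢ (q1, ε, U$)
All input consumed in state q1 with stack U$.

U$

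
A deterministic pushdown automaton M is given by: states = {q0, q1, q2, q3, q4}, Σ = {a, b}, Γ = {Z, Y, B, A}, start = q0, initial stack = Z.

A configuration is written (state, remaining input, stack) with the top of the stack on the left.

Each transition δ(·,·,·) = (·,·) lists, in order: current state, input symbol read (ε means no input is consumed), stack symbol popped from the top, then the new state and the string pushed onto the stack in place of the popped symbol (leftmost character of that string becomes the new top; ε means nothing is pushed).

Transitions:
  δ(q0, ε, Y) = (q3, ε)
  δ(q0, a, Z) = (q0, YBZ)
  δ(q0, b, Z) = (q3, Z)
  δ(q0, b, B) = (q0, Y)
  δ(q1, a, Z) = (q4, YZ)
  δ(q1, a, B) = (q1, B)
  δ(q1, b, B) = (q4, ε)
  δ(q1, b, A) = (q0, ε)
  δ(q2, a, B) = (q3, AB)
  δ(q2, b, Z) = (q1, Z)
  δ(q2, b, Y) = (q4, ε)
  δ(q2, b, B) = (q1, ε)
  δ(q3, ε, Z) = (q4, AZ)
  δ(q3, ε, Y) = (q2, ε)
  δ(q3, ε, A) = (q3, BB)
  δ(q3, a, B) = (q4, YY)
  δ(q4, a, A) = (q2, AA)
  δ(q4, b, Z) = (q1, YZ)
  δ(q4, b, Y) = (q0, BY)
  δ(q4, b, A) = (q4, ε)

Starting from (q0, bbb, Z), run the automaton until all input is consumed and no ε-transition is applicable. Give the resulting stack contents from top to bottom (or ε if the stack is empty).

(q0, bbb, Z)
  read b, top Z: go to q3, push Z → (q3, bb, Z)
  ε-move, top Z: go to q4, push AZ → (q4, bb, AZ)
  read b, top A: go to q4, push ε → (q4, b, Z)
  read b, top Z: go to q1, push YZ → (q1, ε, YZ)
All input consumed in state q1 with stack YZ.

YZ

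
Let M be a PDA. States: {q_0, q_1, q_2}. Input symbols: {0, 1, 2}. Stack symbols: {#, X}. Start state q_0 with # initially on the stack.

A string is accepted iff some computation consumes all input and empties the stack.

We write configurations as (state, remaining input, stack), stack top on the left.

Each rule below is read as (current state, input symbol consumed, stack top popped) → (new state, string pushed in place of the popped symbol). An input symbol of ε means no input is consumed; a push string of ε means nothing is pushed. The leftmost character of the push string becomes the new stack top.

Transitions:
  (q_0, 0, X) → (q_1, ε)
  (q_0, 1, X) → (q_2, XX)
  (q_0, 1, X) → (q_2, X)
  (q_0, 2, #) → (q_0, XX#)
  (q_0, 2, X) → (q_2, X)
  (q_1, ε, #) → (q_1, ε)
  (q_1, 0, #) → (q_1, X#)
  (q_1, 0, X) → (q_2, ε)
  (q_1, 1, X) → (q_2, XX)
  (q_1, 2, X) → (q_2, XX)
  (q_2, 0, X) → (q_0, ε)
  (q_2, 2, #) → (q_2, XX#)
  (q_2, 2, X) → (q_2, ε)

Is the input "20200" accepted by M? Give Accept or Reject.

Accept

One accepting computation: (q_0, 20200, #) ⊢ (q_0, 0200, XX#) ⊢ (q_1, 200, X#) ⊢ (q_2, 00, XX#) ⊢ (q_0, 0, X#) ⊢ (q_1, ε, #) ⊢ (q_1, ε, ε)
All input consumed and the stack is empty.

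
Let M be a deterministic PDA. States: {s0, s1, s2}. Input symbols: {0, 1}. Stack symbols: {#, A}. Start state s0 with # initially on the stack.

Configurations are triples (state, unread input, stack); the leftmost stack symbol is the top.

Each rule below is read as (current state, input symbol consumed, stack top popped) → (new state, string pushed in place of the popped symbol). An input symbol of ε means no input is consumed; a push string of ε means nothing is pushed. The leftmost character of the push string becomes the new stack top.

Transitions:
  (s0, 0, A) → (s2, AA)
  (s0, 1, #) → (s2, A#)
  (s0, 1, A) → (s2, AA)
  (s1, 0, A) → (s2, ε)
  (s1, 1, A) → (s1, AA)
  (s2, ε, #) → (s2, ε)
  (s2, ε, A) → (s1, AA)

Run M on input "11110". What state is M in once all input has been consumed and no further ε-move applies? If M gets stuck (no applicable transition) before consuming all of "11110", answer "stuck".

s1

(s0, 11110, #)
  read 1, top #: go to s2, push A# → (s2, 1110, A#)
  ε-move, top A: go to s1, push AA → (s1, 1110, AA#)
  read 1, top A: go to s1, push AA → (s1, 110, AAA#)
  read 1, top A: go to s1, push AA → (s1, 10, AAAA#)
  read 1, top A: go to s1, push AA → (s1, 0, AAAAA#)
  read 0, top A: go to s2, push ε → (s2, ε, AAAA#)
  ε-move, top A: go to s1, push AA → (s1, ε, AAAAA#)
All input consumed; M is in state s1.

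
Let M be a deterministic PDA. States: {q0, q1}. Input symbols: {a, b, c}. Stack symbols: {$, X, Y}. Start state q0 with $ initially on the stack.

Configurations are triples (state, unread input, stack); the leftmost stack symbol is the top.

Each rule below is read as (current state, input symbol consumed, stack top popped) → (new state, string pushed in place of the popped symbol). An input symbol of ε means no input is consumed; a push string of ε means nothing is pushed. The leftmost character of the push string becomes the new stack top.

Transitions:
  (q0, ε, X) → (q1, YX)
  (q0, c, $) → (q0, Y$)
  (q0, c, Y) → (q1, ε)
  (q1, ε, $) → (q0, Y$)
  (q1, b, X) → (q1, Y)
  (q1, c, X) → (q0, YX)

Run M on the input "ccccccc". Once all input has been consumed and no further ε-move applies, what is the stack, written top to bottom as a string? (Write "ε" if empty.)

Y$

(q0, ccccccc, $)
  read c, top $: go to q0, push Y$ → (q0, cccccc, Y$)
  read c, top Y: go to q1, push ε → (q1, ccccc, $)
  ε-move, top $: go to q0, push Y$ → (q0, ccccc, Y$)
  read c, top Y: go to q1, push ε → (q1, cccc, $)
  ε-move, top $: go to q0, push Y$ → (q0, cccc, Y$)
  read c, top Y: go to q1, push ε → (q1, ccc, $)
  ε-move, top $: go to q0, push Y$ → (q0, ccc, Y$)
  read c, top Y: go to q1, push ε → (q1, cc, $)
  ε-move, top $: go to q0, push Y$ → (q0, cc, Y$)
  read c, top Y: go to q1, push ε → (q1, c, $)
  ε-move, top $: go to q0, push Y$ → (q0, c, Y$)
  read c, top Y: go to q1, push ε → (q1, ε, $)
  ε-move, top $: go to q0, push Y$ → (q0, ε, Y$)
All input consumed in state q0 with stack Y$.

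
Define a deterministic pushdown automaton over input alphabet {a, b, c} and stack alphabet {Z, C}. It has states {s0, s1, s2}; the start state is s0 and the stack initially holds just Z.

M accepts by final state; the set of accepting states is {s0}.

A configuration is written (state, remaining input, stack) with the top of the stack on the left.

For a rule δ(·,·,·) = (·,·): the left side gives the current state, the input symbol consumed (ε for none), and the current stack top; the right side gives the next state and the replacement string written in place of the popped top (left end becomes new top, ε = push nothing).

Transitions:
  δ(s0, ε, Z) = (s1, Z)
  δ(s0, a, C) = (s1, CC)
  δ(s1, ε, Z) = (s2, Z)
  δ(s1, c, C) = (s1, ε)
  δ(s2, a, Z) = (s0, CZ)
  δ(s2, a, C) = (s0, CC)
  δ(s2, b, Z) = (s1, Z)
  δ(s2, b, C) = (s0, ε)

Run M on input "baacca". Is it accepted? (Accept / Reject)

(s0, baacca, Z)
  ε-move, top Z: go to s1, push Z → (s1, baacca, Z)
  ε-move, top Z: go to s2, push Z → (s2, baacca, Z)
  read b, top Z: go to s1, push Z → (s1, aacca, Z)
  ε-move, top Z: go to s2, push Z → (s2, aacca, Z)
  read a, top Z: go to s0, push CZ → (s0, acca, CZ)
  read a, top C: go to s1, push CC → (s1, cca, CCZ)
  read c, top C: go to s1, push ε → (s1, ca, CZ)
  read c, top C: go to s1, push ε → (s1, a, Z)
  ε-move, top Z: go to s2, push Z → (s2, a, Z)
  read a, top Z: go to s0, push CZ → (s0, ε, CZ)
All input consumed; state s0 ∈ F.

Accept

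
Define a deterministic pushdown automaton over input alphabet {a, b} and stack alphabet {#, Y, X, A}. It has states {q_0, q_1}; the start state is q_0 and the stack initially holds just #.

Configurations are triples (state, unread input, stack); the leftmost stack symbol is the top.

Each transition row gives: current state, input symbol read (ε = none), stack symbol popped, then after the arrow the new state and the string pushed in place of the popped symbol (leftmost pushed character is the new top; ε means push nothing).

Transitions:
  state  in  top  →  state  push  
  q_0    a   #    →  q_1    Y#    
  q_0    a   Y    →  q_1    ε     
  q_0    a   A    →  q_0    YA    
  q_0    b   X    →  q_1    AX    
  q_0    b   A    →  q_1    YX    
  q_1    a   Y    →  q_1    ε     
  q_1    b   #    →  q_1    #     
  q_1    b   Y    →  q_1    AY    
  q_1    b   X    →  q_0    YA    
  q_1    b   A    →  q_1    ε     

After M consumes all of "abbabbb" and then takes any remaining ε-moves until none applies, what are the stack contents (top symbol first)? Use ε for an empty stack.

#

(q_0, abbabbb, #)
  read a, top #: go to q_1, push Y# → (q_1, bbabbb, Y#)
  read b, top Y: go to q_1, push AY → (q_1, babbb, AY#)
  read b, top A: go to q_1, push ε → (q_1, abbb, Y#)
  read a, top Y: go to q_1, push ε → (q_1, bbb, #)
  read b, top #: go to q_1, push # → (q_1, bb, #)
  read b, top #: go to q_1, push # → (q_1, b, #)
  read b, top #: go to q_1, push # → (q_1, ε, #)
All input consumed in state q_1 with stack #.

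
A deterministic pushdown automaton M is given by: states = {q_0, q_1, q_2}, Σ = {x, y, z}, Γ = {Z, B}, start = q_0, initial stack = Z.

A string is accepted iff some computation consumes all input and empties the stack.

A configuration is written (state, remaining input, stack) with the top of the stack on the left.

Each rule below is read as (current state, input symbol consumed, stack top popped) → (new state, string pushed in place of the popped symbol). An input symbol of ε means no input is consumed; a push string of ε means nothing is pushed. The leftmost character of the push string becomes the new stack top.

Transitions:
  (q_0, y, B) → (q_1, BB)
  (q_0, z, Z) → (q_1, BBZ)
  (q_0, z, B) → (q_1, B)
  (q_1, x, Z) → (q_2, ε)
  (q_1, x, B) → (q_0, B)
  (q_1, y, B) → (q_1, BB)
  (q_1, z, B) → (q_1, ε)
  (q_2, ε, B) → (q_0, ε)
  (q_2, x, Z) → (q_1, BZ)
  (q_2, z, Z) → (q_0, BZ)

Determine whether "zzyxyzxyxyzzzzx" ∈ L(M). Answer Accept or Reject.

(q_0, zzyxyzxyxyzzzzx, Z)
  read z, top Z: go to q_1, push BBZ → (q_1, zyxyzxyxyzzzzx, BBZ)
  read z, top B: go to q_1, push ε → (q_1, yxyzxyxyzzzzx, BZ)
  read y, top B: go to q_1, push BB → (q_1, xyzxyxyzzzzx, BBZ)
  read x, top B: go to q_0, push B → (q_0, yzxyxyzzzzx, BBZ)
  read y, top B: go to q_1, push BB → (q_1, zxyxyzzzzx, BBBZ)
  read z, top B: go to q_1, push ε → (q_1, xyxyzzzzx, BBZ)
  read x, top B: go to q_0, push B → (q_0, yxyzzzzx, BBZ)
  read y, top B: go to q_1, push BB → (q_1, xyzzzzx, BBBZ)
  read x, top B: go to q_0, push B → (q_0, yzzzzx, BBBZ)
  read y, top B: go to q_1, push BB → (q_1, zzzzx, BBBBZ)
  read z, top B: go to q_1, push ε → (q_1, zzzx, BBBZ)
  read z, top B: go to q_1, push ε → (q_1, zzx, BBZ)
  read z, top B: go to q_1, push ε → (q_1, zx, BZ)
  read z, top B: go to q_1, push ε → (q_1, x, Z)
  read x, top Z: go to q_2, push ε → (q_2, ε, ε)
All input consumed and the stack is empty.

Accept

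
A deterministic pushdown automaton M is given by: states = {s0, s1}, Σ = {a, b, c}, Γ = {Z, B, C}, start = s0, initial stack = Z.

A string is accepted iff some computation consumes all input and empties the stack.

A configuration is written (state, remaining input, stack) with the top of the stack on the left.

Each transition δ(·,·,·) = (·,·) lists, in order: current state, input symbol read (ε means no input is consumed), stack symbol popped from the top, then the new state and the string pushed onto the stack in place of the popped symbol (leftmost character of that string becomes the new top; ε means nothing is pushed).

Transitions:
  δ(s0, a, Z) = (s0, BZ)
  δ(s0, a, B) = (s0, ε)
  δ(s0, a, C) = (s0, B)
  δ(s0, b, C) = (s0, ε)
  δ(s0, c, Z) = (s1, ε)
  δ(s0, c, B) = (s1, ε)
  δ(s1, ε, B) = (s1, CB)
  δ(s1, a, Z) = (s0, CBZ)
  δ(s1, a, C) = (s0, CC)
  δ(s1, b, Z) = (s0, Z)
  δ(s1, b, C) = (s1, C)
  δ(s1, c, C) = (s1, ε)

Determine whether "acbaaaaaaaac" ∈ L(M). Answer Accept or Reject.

(s0, acbaaaaaaaac, Z)
  read a, top Z: go to s0, push BZ → (s0, cbaaaaaaaac, BZ)
  read c, top B: go to s1, push ε → (s1, baaaaaaaac, Z)
  read b, top Z: go to s0, push Z → (s0, aaaaaaaac, Z)
  read a, top Z: go to s0, push BZ → (s0, aaaaaaac, BZ)
  read a, top B: go to s0, push ε → (s0, aaaaaac, Z)
  read a, top Z: go to s0, push BZ → (s0, aaaaac, BZ)
  read a, top B: go to s0, push ε → (s0, aaaac, Z)
  read a, top Z: go to s0, push BZ → (s0, aaac, BZ)
  read a, top B: go to s0, push ε → (s0, aac, Z)
  read a, top Z: go to s0, push BZ → (s0, ac, BZ)
  read a, top B: go to s0, push ε → (s0, c, Z)
  read c, top Z: go to s1, push ε → (s1, ε, ε)
All input consumed and the stack is empty.

Accept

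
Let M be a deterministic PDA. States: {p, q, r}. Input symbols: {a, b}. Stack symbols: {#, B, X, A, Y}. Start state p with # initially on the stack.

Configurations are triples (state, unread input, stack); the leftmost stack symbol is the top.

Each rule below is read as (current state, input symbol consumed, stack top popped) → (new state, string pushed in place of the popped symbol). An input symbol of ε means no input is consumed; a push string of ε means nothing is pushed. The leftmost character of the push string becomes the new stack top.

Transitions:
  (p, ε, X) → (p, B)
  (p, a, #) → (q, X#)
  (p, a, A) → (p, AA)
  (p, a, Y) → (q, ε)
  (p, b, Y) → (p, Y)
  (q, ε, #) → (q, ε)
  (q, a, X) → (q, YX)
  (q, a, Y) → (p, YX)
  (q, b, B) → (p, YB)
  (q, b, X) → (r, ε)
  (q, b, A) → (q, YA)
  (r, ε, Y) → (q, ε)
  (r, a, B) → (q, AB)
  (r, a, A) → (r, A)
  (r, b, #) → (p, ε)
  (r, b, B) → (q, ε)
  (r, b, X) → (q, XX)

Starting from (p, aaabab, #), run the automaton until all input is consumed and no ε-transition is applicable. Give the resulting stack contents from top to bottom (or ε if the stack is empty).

X#

(p, aaabab, #)
  read a, top #: go to q, push X# → (q, aabab, X#)
  read a, top X: go to q, push YX → (q, abab, YX#)
  read a, top Y: go to p, push YX → (p, bab, YXX#)
  read b, top Y: go to p, push Y → (p, ab, YXX#)
  read a, top Y: go to q, push ε → (q, b, XX#)
  read b, top X: go to r, push ε → (r, ε, X#)
All input consumed in state r with stack X#.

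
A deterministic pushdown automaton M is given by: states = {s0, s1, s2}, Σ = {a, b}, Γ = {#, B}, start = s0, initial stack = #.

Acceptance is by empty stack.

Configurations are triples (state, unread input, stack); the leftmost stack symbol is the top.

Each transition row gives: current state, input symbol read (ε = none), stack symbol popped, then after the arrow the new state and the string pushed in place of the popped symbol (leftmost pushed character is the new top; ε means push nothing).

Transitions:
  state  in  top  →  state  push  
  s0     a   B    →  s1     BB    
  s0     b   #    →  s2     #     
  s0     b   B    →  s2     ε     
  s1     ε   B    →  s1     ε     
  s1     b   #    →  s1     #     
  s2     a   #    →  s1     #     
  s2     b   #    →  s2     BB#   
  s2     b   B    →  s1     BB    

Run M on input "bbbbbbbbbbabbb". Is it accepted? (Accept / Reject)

Reject

(s0, bbbbbbbbbbabbb, #)
  read b, top #: go to s2, push # → (s2, bbbbbbbbbabbb, #)
  read b, top #: go to s2, push BB# → (s2, bbbbbbbbabbb, BB#)
  read b, top B: go to s1, push BB → (s1, bbbbbbbabbb, BBB#)
  ε-move, top B: go to s1, push ε → (s1, bbbbbbbabbb, BB#)
  ε-move, top B: go to s1, push ε → (s1, bbbbbbbabbb, B#)
  ε-move, top B: go to s1, push ε → (s1, bbbbbbbabbb, #)
  read b, top #: go to s1, push # → (s1, bbbbbbabbb, #)
  read b, top #: go to s1, push # → (s1, bbbbbabbb, #)
  read b, top #: go to s1, push # → (s1, bbbbabbb, #)
  read b, top #: go to s1, push # → (s1, bbbabbb, #)
  read b, top #: go to s1, push # → (s1, bbabbb, #)
  read b, top #: go to s1, push # → (s1, babbb, #)
  read b, top #: go to s1, push # → (s1, abbb, #)
No transition applies at (s1, abbb, #); input not fully consumed.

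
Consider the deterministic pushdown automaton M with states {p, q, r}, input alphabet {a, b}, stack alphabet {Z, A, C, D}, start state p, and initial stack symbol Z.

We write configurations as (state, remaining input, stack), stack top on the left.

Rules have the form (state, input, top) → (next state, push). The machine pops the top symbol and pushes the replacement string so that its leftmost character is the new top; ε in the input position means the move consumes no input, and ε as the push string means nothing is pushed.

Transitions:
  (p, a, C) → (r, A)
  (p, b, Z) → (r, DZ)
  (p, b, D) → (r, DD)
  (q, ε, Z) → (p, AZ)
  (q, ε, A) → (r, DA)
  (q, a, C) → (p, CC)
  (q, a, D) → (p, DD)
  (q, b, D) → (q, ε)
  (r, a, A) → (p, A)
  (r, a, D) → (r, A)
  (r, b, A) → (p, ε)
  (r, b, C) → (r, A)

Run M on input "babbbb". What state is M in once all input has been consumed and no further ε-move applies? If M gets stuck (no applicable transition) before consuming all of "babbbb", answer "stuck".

stuck

(p, babbbb, Z) ⊢ (r, abbbb, DZ) ⊢ (r, bbbb, AZ) ⊢ (p, bbb, Z) ⊢ (r, bb, DZ)
No transition for (r, b, top D); M blocks with input bb remaining.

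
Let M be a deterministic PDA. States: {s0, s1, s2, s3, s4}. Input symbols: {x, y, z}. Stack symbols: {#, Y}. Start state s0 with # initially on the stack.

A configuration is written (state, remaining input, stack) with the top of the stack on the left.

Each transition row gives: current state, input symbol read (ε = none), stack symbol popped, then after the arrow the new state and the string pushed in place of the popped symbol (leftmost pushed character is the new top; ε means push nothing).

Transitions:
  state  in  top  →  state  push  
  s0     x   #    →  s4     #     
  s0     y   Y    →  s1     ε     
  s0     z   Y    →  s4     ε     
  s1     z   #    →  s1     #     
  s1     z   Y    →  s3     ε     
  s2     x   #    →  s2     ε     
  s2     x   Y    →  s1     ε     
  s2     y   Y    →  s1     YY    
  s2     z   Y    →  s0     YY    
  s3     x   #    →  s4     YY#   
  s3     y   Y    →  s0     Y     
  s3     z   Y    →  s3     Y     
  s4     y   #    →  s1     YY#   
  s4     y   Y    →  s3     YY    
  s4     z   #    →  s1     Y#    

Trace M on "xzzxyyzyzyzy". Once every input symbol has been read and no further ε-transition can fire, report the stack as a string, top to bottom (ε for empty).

YYY#

(s0, xzzxyyzyzyzy, #)
  read x, top #: go to s4, push # → (s4, zzxyyzyzyzy, #)
  read z, top #: go to s1, push Y# → (s1, zxyyzyzyzy, Y#)
  read z, top Y: go to s3, push ε → (s3, xyyzyzyzy, #)
  read x, top #: go to s4, push YY# → (s4, yyzyzyzy, YY#)
  read y, top Y: go to s3, push YY → (s3, yzyzyzy, YYY#)
  read y, top Y: go to s0, push Y → (s0, zyzyzy, YYY#)
  read z, top Y: go to s4, push ε → (s4, yzyzy, YY#)
  read y, top Y: go to s3, push YY → (s3, zyzy, YYY#)
  read z, top Y: go to s3, push Y → (s3, yzy, YYY#)
  read y, top Y: go to s0, push Y → (s0, zy, YYY#)
  read z, top Y: go to s4, push ε → (s4, y, YY#)
  read y, top Y: go to s3, push YY → (s3, ε, YYY#)
All input consumed in state s3 with stack YYY#.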